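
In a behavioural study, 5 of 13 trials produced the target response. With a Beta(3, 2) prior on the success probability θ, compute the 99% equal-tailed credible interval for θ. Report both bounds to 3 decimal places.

Posterior: Beta(3+5, 2+8) = Beta(8, 10).
Equal-tailed 99% interval: the 0.005 and 0.995 quantiles of Beta(8, 10).
Posterior mean ≈ 0.444, SD ≈ 0.114; a Normal approximation gives roughly [0.151, 0.738].
Exact: F⁻¹(0.005) = 0.176; F⁻¹(0.995) = 0.734.

[0.176, 0.734]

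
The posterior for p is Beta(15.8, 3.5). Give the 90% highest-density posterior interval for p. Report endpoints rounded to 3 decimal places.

The posterior is unimodal and skewed, so the HPD interval has equal density at both endpoints and is the shortest 90% interval.
Solving f(0.688) = f(0.955) with F(0.955) − F(0.688) = 0.90 gives [0.688, 0.955].
For comparison, the equal-tailed interval is [0.661, 0.938]; the HPD is narrower and shifted toward the mode.

[0.688, 0.955]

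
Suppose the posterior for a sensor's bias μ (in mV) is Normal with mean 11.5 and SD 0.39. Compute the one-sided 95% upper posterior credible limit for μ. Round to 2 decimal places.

Need U with P(μ ≤ U) = 0.95: U = 11.5 + z_{0.05}·0.39.
z = 1.645; U = 11.5 + 1.645 × 0.39 = 12.14.

12.14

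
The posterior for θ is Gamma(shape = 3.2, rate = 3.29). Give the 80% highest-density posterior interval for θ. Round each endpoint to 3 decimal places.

[0.233, 1.459]

The posterior is unimodal and skewed, so the HPD interval has equal density at both endpoints and is the shortest 80% interval.
Solving f(0.233) = f(1.459) with F(1.459) − F(0.233) = 0.80 gives [0.233, 1.459].
For comparison, the equal-tailed interval is [0.373, 1.702]; the HPD is narrower and shifted toward the mode.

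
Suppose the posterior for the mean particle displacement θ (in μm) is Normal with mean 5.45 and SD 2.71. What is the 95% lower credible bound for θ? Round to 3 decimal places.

Need L with P(θ ≥ L) = 0.95: L = 5.45 − z_{0.05}·2.71.
z = 1.645; L = 5.45 − 1.645 × 2.71 = 0.992.

0.992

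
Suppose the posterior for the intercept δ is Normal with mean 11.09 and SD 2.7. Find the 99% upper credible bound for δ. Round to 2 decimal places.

Need U with P(δ ≤ U) = 0.99: U = 11.09 + z_{0.01}·2.7.
z = 2.326; U = 11.09 + 2.326 × 2.7 = 17.37.

17.37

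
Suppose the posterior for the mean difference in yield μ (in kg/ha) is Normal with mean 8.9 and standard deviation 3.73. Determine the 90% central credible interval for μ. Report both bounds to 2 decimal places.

[2.76, 15.04]

The posterior is symmetric, so the 90% equal-tailed interval is μ = 8.9 ± z·3.73 with z = 1.645.
Half-width: 1.645 × 3.73 = 6.14.
8.9 − 6.14 = 2.76; 8.9 + 6.14 = 15.04.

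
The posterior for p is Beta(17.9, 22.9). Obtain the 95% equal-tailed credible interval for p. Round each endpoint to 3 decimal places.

[0.292, 0.591]

Posterior: Beta(17.9, 22.9).
Equal-tailed 95% interval: the 0.025 and 0.975 quantiles of Beta(17.9, 22.9).
Posterior mean ≈ 0.439, SD ≈ 0.077; a Normal approximation gives roughly [0.288, 0.589].
Exact: F⁻¹(0.025) = 0.292; F⁻¹(0.975) = 0.591.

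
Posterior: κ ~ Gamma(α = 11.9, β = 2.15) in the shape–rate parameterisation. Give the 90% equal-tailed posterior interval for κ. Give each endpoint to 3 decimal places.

Posterior: Gamma(shape 11.9, rate 2.15).
Equal-tailed 90% interval: Gamma(11.9, 2.15) quantiles at 0.05 and 0.95.
Posterior mean ≈ 5.535, SD ≈ 1.604; a Normal approximation gives roughly [2.896, 8.174].
Exact: lower = 3.185; upper = 8.411.

[3.185, 8.411]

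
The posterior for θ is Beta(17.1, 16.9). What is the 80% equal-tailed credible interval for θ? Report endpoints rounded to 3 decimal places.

[0.394, 0.612]

Posterior: Beta(17.1, 16.9).
Equal-tailed 80% interval: the 0.1 and 0.9 quantiles of Beta(17.1, 16.9).
Posterior mean ≈ 0.503, SD ≈ 0.085; a Normal approximation gives roughly [0.395, 0.611].
Exact: F⁻¹(0.1) = 0.394; F⁻¹(0.9) = 0.612.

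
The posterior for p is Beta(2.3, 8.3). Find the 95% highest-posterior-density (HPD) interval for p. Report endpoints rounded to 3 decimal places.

[0.017, 0.451]

The posterior is unimodal and skewed, so the HPD interval has equal density at both endpoints and is the shortest 95% interval.
Solving f(0.017) = f(0.451) with F(0.451) − F(0.017) = 0.95 gives [0.017, 0.451].
For comparison, the equal-tailed interval is [0.038, 0.495]; the HPD is narrower and shifted toward the mode.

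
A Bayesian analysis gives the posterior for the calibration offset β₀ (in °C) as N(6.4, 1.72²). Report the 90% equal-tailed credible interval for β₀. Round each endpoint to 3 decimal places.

The posterior is symmetric, so the 90% equal-tailed interval is β₀ = 6.4 ± z·1.72 with z = 1.645.
Half-width: 1.645 × 1.72 = 2.829.
6.4 − 2.829 = 3.571; 6.4 + 2.829 = 9.229.

[3.571, 9.229]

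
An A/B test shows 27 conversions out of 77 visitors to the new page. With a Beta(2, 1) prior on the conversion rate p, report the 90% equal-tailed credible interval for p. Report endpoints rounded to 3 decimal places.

Posterior: Beta(2+27, 1+50) = Beta(29, 51).
Equal-tailed 90% interval: the 0.05 and 0.95 quantiles of Beta(29, 51).
Posterior mean ≈ 0.362, SD ≈ 0.053; a Normal approximation gives roughly [0.275, 0.450].
Exact: F⁻¹(0.05) = 0.277; F⁻¹(0.95) = 0.452.

[0.277, 0.452]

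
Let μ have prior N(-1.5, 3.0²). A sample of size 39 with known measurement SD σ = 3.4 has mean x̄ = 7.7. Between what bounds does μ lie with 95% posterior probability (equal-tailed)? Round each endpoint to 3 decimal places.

[6.357, 8.457]

Posterior precision = 1/3.0² + 39/3.4² = 0.1111 + 3.3737 = 3.4848, so posterior SD = 0.5357.
Posterior mean = (-1.5/3.0² + 39·7.7/3.4²) / 3.4848 = 7.4067.
Interval: 7.4067 ± 1.960 × 0.5357 → [6.357, 8.457].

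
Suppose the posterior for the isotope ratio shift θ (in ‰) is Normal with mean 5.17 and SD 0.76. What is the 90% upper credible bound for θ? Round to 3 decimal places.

Need U with P(θ ≤ U) = 0.90: U = 5.17 + z_{0.1}·0.76.
z = 1.282; U = 5.17 + 1.282 × 0.76 = 6.144.

6.144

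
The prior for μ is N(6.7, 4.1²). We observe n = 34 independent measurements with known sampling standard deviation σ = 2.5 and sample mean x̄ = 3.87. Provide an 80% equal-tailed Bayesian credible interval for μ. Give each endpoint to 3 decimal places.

Posterior precision = 1/4.1² + 34/2.5² = 0.0595 + 5.4400 = 5.4995, so posterior SD = 0.4264.
Posterior mean = (6.7/4.1² + 34·3.87/2.5²) / 5.4995 = 3.9006.
Interval: 3.9006 ± 1.282 × 0.4264 → [3.354, 4.447].

[3.354, 4.447]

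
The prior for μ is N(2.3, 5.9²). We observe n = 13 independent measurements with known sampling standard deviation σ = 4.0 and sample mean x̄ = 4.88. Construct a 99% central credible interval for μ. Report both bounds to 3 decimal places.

[1.983, 7.600]

Posterior precision = 1/5.9² + 13/4.0² = 0.0287 + 0.8125 = 0.8412, so posterior SD = 1.0903.
Posterior mean = (2.3/5.9² + 13·4.88/4.0²) / 0.8412 = 4.7919.
Interval: 4.7919 ± 2.576 × 1.0903 → [1.983, 7.600].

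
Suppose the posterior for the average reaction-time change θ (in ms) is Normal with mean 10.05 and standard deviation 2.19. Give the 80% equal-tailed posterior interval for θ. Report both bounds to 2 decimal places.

The posterior is symmetric, so the 80% equal-tailed interval is θ = 10.05 ± z·2.19 with z = 1.282.
Half-width: 1.282 × 2.19 = 2.81.
10.05 − 2.81 = 7.24; 10.05 + 2.81 = 12.86.

[7.24, 12.86]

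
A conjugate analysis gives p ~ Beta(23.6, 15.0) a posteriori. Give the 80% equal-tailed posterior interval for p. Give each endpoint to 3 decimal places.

[0.510, 0.710]

Posterior: Beta(23.6, 15.0).
Equal-tailed 80% interval: the 0.1 and 0.9 quantiles of Beta(23.6, 15.0).
Posterior mean ≈ 0.611, SD ≈ 0.077; a Normal approximation gives roughly [0.512, 0.711].
Exact: F⁻¹(0.1) = 0.510; F⁻¹(0.9) = 0.710.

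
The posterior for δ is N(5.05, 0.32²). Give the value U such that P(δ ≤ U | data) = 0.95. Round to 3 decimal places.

Need U with P(δ ≤ U) = 0.95: U = 5.05 + z_{0.05}·0.32.
z = 1.645; U = 5.05 + 1.645 × 0.32 = 5.576.

5.576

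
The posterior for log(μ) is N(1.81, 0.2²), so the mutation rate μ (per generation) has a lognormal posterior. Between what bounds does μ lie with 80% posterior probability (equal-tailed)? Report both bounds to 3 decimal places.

[4.729, 7.896]

On the log scale the 80% interval is 1.81 ± 1.282 × 0.2 = [1.5537, 2.0663].
Exponentiate: [e^1.5537, e^2.0663] = [4.729, 7.896].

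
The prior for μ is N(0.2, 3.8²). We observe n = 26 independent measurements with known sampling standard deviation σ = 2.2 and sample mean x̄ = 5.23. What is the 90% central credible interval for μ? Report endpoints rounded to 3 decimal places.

[4.461, 5.871]

Posterior precision = 1/3.8² + 26/2.2² = 0.0693 + 5.3719 = 5.4412, so posterior SD = 0.4287.
Posterior mean = (0.2/3.8² + 26·5.23/2.2²) / 5.4412 = 5.1660.
Interval: 5.1660 ± 1.645 × 0.4287 → [4.461, 5.871].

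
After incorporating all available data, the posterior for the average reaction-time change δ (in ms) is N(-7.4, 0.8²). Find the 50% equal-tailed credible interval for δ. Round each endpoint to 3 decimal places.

[-7.940, -6.860]

The posterior is symmetric, so the 50% equal-tailed interval is δ = -7.4 ± z·0.8 with z = 0.674.
Half-width: 0.674 × 0.8 = 0.540.
-7.4 − 0.540 = -7.940; -7.4 + 0.540 = -6.860.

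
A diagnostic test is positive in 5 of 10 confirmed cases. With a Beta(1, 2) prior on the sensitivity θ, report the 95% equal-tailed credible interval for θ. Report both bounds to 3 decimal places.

[0.211, 0.723]

Posterior: Beta(1+5, 2+5) = Beta(6, 7).
Equal-tailed 95% interval: the 0.025 and 0.975 quantiles of Beta(6, 7).
Posterior mean ≈ 0.462, SD ≈ 0.133; a Normal approximation gives roughly [0.200, 0.723].
Exact: F⁻¹(0.025) = 0.211; F⁻¹(0.975) = 0.723.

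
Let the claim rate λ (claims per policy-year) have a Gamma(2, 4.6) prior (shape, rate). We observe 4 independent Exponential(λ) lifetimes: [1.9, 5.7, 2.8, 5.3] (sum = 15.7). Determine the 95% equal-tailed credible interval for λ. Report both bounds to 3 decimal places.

[0.108, 0.575]

Posterior: Gamma(2+4, 4.6+15.7) = Gamma(6, 20.3) (shape, rate).
Equal-tailed 95% interval: Gamma(6, 20.3) quantiles at 0.025 and 0.975.
Posterior mean ≈ 0.296, SD ≈ 0.121; a Normal approximation gives roughly [0.059, 0.532].
Exact: lower = 0.108; upper = 0.575.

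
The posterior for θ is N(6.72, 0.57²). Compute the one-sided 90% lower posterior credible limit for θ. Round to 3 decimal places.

5.990

Need L with P(θ ≥ L) = 0.90: L = 6.72 − z_{0.1}·0.57.
z = 1.282; L = 6.72 − 1.282 × 0.57 = 5.990.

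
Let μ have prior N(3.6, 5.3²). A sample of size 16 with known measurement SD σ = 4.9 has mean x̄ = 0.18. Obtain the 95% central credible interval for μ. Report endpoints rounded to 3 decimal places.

Posterior precision = 1/5.3² + 16/4.9² = 0.0356 + 0.6664 = 0.7020, so posterior SD = 1.1935.
Posterior mean = (3.6/5.3² + 16·0.18/4.9²) / 0.7020 = 0.3534.
Interval: 0.3534 ± 1.960 × 1.1935 → [-1.986, 2.693].

[-1.986, 2.693]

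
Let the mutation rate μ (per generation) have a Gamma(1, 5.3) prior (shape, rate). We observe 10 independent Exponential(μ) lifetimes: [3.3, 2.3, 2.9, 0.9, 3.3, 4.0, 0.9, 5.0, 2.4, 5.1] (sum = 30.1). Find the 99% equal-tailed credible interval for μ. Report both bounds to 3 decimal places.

[0.122, 0.604]

Posterior: Gamma(1+10, 5.3+30.1) = Gamma(11, 35.4) (shape, rate).
Equal-tailed 99% interval: Gamma(11, 35.4) quantiles at 0.005 and 0.995.
Posterior mean ≈ 0.311, SD ≈ 0.094; a Normal approximation gives roughly [0.069, 0.552].
Exact: lower = 0.122; upper = 0.604.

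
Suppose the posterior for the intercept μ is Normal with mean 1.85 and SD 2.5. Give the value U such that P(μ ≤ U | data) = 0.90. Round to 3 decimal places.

Need U with P(μ ≤ U) = 0.90: U = 1.85 + z_{0.1}·2.5.
z = 1.282; U = 1.85 + 1.282 × 2.5 = 5.054.

5.054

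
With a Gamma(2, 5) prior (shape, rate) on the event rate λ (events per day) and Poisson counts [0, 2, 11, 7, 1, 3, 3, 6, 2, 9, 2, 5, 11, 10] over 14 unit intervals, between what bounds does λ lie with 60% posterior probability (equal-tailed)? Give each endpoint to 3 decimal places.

[3.509, 4.270]

Posterior: Gamma(2+72, 5+14) = Gamma(74, 19) (shape, rate).
Equal-tailed 60% interval: Gamma(74, 19) quantiles at 0.2 and 0.8.
Posterior mean ≈ 3.895, SD ≈ 0.453; a Normal approximation gives roughly [3.514, 4.276].
Exact: lower = 3.509; upper = 4.270.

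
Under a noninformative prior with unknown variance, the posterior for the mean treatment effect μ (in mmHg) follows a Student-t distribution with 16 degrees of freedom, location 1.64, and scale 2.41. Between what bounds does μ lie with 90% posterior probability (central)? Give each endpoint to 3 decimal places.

[-2.568, 5.848]

The t_16 distribution is symmetric; the 90% interval is 1.64 ± t·2.41 with t_{0.95,16} = 1.746.
Half-width: 1.746 × 2.41 = 4.208.
1.64 − 4.208 = -2.568; 1.64 + 4.208 = 5.848.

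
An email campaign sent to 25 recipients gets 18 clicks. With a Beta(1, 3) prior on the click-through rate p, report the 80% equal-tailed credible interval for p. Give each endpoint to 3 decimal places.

[0.541, 0.765]

Posterior: Beta(1+18, 3+7) = Beta(19, 10).
Equal-tailed 80% interval: the 0.1 and 0.9 quantiles of Beta(19, 10).
Posterior mean ≈ 0.655, SD ≈ 0.087; a Normal approximation gives roughly [0.544, 0.766].
Exact: F⁻¹(0.1) = 0.541; F⁻¹(0.9) = 0.765.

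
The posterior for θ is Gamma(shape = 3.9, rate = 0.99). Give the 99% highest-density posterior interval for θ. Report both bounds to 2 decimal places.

[0.37, 10.08]

The posterior is unimodal and skewed, so the HPD interval has equal density at both endpoints and is the shortest 99% interval.
Solving f(0.37) = f(10.08) with F(10.08) − F(0.37) = 0.99 gives [0.37, 10.08].
For comparison, the equal-tailed interval is [0.64, 10.92]; the HPD is narrower and shifted toward the mode.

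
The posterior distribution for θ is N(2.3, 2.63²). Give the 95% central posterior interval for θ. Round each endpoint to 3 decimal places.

The posterior is symmetric, so the 95% equal-tailed interval is θ = 2.3 ± z·2.63 with z = 1.960.
Half-width: 1.960 × 2.63 = 5.155.
2.3 − 5.155 = -2.855; 2.3 + 5.155 = 7.455.

[-2.855, 7.455]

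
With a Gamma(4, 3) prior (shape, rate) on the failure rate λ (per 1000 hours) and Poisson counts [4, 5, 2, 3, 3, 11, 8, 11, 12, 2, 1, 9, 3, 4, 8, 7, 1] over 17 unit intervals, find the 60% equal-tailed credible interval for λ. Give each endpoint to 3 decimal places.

[4.479, 5.311]

Posterior: Gamma(4+94, 3+17) = Gamma(98, 20) (shape, rate).
Equal-tailed 60% interval: Gamma(98, 20) quantiles at 0.2 and 0.8.
Posterior mean ≈ 4.900, SD ≈ 0.495; a Normal approximation gives roughly [4.483, 5.317].
Exact: lower = 4.479; upper = 5.311.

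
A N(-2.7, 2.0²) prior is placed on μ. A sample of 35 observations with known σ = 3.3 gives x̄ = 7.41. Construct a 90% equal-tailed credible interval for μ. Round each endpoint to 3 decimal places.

[5.797, 7.564]

Posterior precision = 1/2.0² + 35/3.3² = 0.2500 + 3.2140 = 3.4640, so posterior SD = 0.5373.
Posterior mean = (-2.7/2.0² + 35·7.41/3.3²) / 3.4640 = 6.6803.
Interval: 6.6803 ± 1.645 × 0.5373 → [5.797, 7.564].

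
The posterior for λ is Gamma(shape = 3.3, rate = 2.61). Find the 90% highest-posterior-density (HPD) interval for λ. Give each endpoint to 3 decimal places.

The posterior is unimodal and skewed, so the HPD interval has equal density at both endpoints and is the shortest 90% interval.
Solving f(0.222) = f(2.271) with F(2.271) − F(0.222) = 0.90 gives [0.222, 2.271].
For comparison, the equal-tailed interval is [0.374, 2.583]; the HPD is narrower and shifted toward the mode.

[0.222, 2.271]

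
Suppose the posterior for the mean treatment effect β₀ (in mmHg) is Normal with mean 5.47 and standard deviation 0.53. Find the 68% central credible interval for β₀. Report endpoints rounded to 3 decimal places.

[4.943, 5.997]

The posterior is symmetric, so the 68% equal-tailed interval is β₀ = 5.47 ± z·0.53 with z = 0.994.
Half-width: 0.994 × 0.53 = 0.527.
5.47 − 0.527 = 4.943; 5.47 + 0.527 = 5.997.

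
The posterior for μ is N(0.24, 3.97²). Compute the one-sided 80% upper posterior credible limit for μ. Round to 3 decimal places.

Need U with P(μ ≤ U) = 0.80: U = 0.24 + z_{0.2}·3.97.
z = 0.842; U = 0.24 + 0.842 × 3.97 = 3.581.

3.581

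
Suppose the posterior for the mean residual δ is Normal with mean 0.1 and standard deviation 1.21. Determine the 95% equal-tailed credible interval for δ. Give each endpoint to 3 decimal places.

The posterior is symmetric, so the 95% equal-tailed interval is δ = 0.1 ± z·1.21 with z = 1.960.
Half-width: 1.960 × 1.21 = 2.372.
0.1 − 2.372 = -2.272; 0.1 + 2.372 = 2.472.

[-2.272, 2.472]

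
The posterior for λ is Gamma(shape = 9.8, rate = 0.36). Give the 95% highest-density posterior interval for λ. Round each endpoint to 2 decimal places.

The posterior is unimodal and skewed, so the HPD interval has equal density at both endpoints and is the shortest 95% interval.
Solving f(11.55) = f(44.55) with F(44.55) − F(11.55) = 0.95 gives [11.55, 44.55].
For comparison, the equal-tailed interval is [12.94, 46.73]; the HPD is narrower and shifted toward the mode.

[11.55, 44.55]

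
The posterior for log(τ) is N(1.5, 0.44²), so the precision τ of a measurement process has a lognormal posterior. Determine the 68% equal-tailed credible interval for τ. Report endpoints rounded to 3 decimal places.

[2.893, 6.942]

On the log scale the 68% interval is 1.5 ± 0.994 × 0.44 = [1.0624, 1.9376].
Exponentiate: [e^1.0624, e^1.9376] = [2.893, 6.942].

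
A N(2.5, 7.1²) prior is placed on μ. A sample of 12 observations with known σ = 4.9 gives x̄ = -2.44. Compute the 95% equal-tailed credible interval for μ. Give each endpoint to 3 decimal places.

Posterior precision = 1/7.1² + 12/4.9² = 0.0198 + 0.4998 = 0.5196, so posterior SD = 1.3872.
Posterior mean = (2.5/7.1² + 12·-2.44/4.9²) / 0.5196 = -2.2514.
Interval: -2.2514 ± 1.960 × 1.3872 → [-4.970, 0.468].

[-4.970, 0.468]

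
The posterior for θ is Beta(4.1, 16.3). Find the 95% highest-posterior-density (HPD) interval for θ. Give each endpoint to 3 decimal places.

[0.048, 0.371]

The posterior is unimodal and skewed, so the HPD interval has equal density at both endpoints and is the shortest 95% interval.
Solving f(0.048) = f(0.371) with F(0.371) − F(0.048) = 0.95 gives [0.048, 0.371].
For comparison, the equal-tailed interval is [0.062, 0.395]; the HPD is narrower and shifted toward the mode.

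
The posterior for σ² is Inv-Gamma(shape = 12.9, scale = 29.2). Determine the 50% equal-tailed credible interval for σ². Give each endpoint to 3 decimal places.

Inverse-Gamma(12.9, 29.2) quantiles: F⁻¹(0.25) and F⁻¹(0.75).
Equivalently, 1/σ² ~ Gamma(12.9, rate = 29.2); invert its 0.75 and 0.25 quantiles.
Posterior mean ≈ 2.454, SD ≈ 0.743; a Normal approximation gives roughly [1.952, 2.955].
Exact: lower = 1.933; upper = 2.826.

[1.933, 2.826]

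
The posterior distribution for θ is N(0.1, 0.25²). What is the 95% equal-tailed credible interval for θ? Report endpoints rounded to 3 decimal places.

[-0.390, 0.590]

The posterior is symmetric, so the 95% equal-tailed interval is θ = 0.1 ± z·0.25 with z = 1.960.
Half-width: 1.960 × 0.25 = 0.490.
0.1 − 0.490 = -0.390; 0.1 + 0.490 = 0.590.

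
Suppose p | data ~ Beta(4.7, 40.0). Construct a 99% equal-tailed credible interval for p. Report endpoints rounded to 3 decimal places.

[0.022, 0.252]

Posterior: Beta(4.7, 40.0).
Equal-tailed 99% interval: the 0.005 and 0.995 quantiles of Beta(4.7, 40.0).
Posterior mean ≈ 0.105, SD ≈ 0.045; a Normal approximation gives roughly [-0.012, 0.222].
Exact: F⁻¹(0.005) = 0.022; F⁻¹(0.995) = 0.252.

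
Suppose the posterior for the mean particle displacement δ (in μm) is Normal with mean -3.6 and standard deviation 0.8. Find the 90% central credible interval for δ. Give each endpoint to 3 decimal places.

The posterior is symmetric, so the 90% equal-tailed interval is δ = -3.6 ± z·0.8 with z = 1.645.
Half-width: 1.645 × 0.8 = 1.316.
-3.6 − 1.316 = -4.916; -3.6 + 1.316 = -2.284.

[-4.916, -2.284]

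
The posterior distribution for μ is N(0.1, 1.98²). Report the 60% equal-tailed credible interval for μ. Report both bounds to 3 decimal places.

The posterior is symmetric, so the 60% equal-tailed interval is μ = 0.1 ± z·1.98 with z = 0.842.
Half-width: 0.842 × 1.98 = 1.666.
0.1 − 1.666 = -1.566; 0.1 + 1.666 = 1.766.

[-1.566, 1.766]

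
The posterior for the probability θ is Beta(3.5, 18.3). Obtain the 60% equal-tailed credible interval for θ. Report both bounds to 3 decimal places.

Posterior: Beta(3.5, 18.3).
Equal-tailed 60% interval: the 0.2 and 0.8 quantiles of Beta(3.5, 18.3).
Posterior mean ≈ 0.161, SD ≈ 0.077; a Normal approximation gives roughly [0.096, 0.225].
Exact: F⁻¹(0.2) = 0.093; F⁻¹(0.8) = 0.222.

[0.093, 0.222]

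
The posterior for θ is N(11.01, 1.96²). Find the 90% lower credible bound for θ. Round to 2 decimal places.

Need L with P(θ ≥ L) = 0.90: L = 11.01 − z_{0.1}·1.96.
z = 1.282; L = 11.01 − 1.282 × 1.96 = 8.50.

8.50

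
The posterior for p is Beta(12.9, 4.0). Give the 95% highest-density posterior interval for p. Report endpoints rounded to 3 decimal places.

The posterior is unimodal and skewed, so the HPD interval has equal density at both endpoints and is the shortest 95% interval.
Solving f(0.566) = f(0.943) with F(0.943) − F(0.566) = 0.95 gives [0.566, 0.943].
For comparison, the equal-tailed interval is [0.541, 0.927]; the HPD is narrower and shifted toward the mode.

[0.566, 0.943]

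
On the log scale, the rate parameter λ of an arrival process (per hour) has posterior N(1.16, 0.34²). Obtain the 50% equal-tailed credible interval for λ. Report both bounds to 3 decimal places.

[2.536, 4.012]

On the log scale the 50% interval is 1.16 ± 0.674 × 0.34 = [0.9307, 1.3893].
Exponentiate: [e^0.9307, e^1.3893] = [2.536, 4.012].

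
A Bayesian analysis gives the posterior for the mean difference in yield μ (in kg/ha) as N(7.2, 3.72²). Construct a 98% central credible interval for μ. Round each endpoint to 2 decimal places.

The posterior is symmetric, so the 98% equal-tailed interval is μ = 7.2 ± z·3.72 with z = 2.326.
Half-width: 2.326 × 3.72 = 8.65.
7.2 − 8.65 = -1.45; 7.2 + 8.65 = 15.85.

[-1.45, 15.85]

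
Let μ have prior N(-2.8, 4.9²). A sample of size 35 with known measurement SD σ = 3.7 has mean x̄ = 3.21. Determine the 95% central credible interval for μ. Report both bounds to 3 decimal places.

[1.898, 4.330]

Posterior precision = 1/4.9² + 35/3.7² = 0.0416 + 2.5566 = 2.5983, so posterior SD = 0.6204.
Posterior mean = (-2.8/4.9² + 35·3.21/3.7²) / 2.5983 = 3.1137.
Interval: 3.1137 ± 1.960 × 0.6204 → [1.898, 4.330].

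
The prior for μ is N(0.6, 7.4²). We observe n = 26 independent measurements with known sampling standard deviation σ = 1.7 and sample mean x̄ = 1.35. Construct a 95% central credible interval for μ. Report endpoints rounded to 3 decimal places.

Posterior precision = 1/7.4² + 26/1.7² = 0.0183 + 8.9965 = 9.0148, so posterior SD = 0.3331.
Posterior mean = (0.6/7.4² + 26·1.35/1.7²) / 9.0148 = 1.3485.
Interval: 1.3485 ± 1.960 × 0.3331 → [0.696, 2.001].

[0.696, 2.001]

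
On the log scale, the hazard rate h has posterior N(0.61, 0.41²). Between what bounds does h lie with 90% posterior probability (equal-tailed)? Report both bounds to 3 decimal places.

[0.938, 3.612]

On the log scale the 90% interval is 0.61 ± 1.645 × 0.41 = [-0.0644, 1.2844].
Exponentiate: [e^-0.0644, e^1.2844] = [0.938, 3.612].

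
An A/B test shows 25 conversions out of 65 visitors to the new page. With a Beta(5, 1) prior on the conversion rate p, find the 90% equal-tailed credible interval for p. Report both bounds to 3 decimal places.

[0.328, 0.520]

Posterior: Beta(5+25, 1+40) = Beta(30, 41).
Equal-tailed 90% interval: the 0.05 and 0.95 quantiles of Beta(30, 41).
Posterior mean ≈ 0.423, SD ≈ 0.058; a Normal approximation gives roughly [0.327, 0.518].
Exact: F⁻¹(0.05) = 0.328; F⁻¹(0.95) = 0.520.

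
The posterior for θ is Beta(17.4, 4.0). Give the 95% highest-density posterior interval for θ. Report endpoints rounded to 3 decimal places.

[0.651, 0.958]

The posterior is unimodal and skewed, so the HPD interval has equal density at both endpoints and is the shortest 95% interval.
Solving f(0.651) = f(0.958) with F(0.958) − F(0.651) = 0.95 gives [0.651, 0.958].
For comparison, the equal-tailed interval is [0.627, 0.944]; the HPD is narrower and shifted toward the mode.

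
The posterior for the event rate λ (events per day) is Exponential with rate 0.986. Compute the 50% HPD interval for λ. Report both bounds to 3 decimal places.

The exponential density is strictly decreasing on [0, ∞), so the HPD interval is anchored at 0: [0, q] with P(λ ≤ q) = 0.50.
q = −ln(1 − 0.50) / 0.986 = 0.6931 / 0.986 = 0.703.

[0.000, 0.703]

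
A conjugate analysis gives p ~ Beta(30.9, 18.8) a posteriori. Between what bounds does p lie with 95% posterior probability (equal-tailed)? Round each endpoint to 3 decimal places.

Posterior: Beta(30.9, 18.8).
Equal-tailed 95% interval: the 0.025 and 0.975 quantiles of Beta(30.9, 18.8).
Posterior mean ≈ 0.622, SD ≈ 0.068; a Normal approximation gives roughly [0.488, 0.755].
Exact: F⁻¹(0.025) = 0.484; F⁻¹(0.975) = 0.750.

[0.484, 0.750]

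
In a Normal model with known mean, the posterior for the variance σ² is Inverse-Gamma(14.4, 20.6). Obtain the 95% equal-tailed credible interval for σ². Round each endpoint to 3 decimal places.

[0.906, 2.591]

Inverse-Gamma(14.4, 20.6) quantiles: F⁻¹(0.025) and F⁻¹(0.975).
Equivalently, 1/σ² ~ Gamma(14.4, rate = 20.6); invert its 0.975 and 0.025 quantiles.
Posterior mean ≈ 1.537, SD ≈ 0.437; a Normal approximation gives roughly [0.682, 2.393].
Exact: lower = 0.906; upper = 2.591.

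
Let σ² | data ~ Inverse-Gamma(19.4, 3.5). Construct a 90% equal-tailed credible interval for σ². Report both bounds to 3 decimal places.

Inverse-Gamma(19.4, 3.5) quantiles: F⁻¹(0.05) and F⁻¹(0.95).
Equivalently, 1/σ² ~ Gamma(19.4, rate = 3.5); invert its 0.95 and 0.05 quantiles.
Posterior mean ≈ 0.190, SD ≈ 0.046; a Normal approximation gives roughly [0.115, 0.265].
Exact: lower = 0.129; upper = 0.274.

[0.129, 0.274]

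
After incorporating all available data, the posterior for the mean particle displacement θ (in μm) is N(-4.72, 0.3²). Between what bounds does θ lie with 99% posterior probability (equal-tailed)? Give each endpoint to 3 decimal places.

The posterior is symmetric, so the 99% equal-tailed interval is θ = -4.72 ± z·0.3 with z = 2.576.
Half-width: 2.576 × 0.3 = 0.773.
-4.72 − 0.773 = -5.493; -4.72 + 0.773 = -3.947.

[-5.493, -3.947]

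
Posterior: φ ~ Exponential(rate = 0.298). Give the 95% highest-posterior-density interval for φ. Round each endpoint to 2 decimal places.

The exponential density is strictly decreasing on [0, ∞), so the HPD interval is anchored at 0: [0, q] with P(φ ≤ q) = 0.95.
q = −ln(1 − 0.95) / 0.298 = 2.9957 / 0.298 = 10.05.

[0.00, 10.05]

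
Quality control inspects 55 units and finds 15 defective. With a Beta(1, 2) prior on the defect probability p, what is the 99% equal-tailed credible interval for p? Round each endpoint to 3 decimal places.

Posterior: Beta(1+15, 2+40) = Beta(16, 42).
Equal-tailed 99% interval: the 0.005 and 0.995 quantiles of Beta(16, 42).
Posterior mean ≈ 0.276, SD ≈ 0.058; a Normal approximation gives roughly [0.126, 0.426].
Exact: F⁻¹(0.005) = 0.143; F⁻¹(0.995) = 0.438.

[0.143, 0.438]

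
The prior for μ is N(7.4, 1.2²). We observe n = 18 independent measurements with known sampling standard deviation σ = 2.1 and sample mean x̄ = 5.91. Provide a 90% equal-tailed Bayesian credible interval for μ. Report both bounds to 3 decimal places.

Posterior precision = 1/1.2² + 18/2.1² = 0.6944 + 4.0816 = 4.7761, so posterior SD = 0.4576.
Posterior mean = (7.4/1.2² + 18·5.91/2.1²) / 4.7761 = 6.1266.
Interval: 6.1266 ± 1.645 × 0.4576 → [5.374, 6.879].

[5.374, 6.879]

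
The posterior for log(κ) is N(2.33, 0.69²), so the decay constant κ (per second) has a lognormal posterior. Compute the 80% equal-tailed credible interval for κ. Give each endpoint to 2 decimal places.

[4.24, 24.89]

On the log scale the 80% interval is 2.33 ± 1.282 × 0.69 = [1.4457, 3.2143].
Exponentiate: [e^1.4457, e^3.2143] = [4.24, 24.89].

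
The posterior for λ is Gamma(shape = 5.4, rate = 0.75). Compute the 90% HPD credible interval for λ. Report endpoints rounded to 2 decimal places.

[2.34, 11.88]

The posterior is unimodal and skewed, so the HPD interval has equal density at both endpoints and is the shortest 90% interval.
Solving f(2.34) = f(11.88) with F(11.88) − F(2.34) = 0.90 gives [2.34, 11.88].
For comparison, the equal-tailed interval is [2.96, 12.94]; the HPD is narrower and shifted toward the mode.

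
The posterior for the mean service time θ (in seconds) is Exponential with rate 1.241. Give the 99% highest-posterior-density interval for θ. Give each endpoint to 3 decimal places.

The exponential density is strictly decreasing on [0, ∞), so the HPD interval is anchored at 0: [0, q] with P(θ ≤ q) = 0.99.
q = −ln(1 − 0.99) / 1.241 = 4.6052 / 1.241 = 3.711.

[0.000, 3.711]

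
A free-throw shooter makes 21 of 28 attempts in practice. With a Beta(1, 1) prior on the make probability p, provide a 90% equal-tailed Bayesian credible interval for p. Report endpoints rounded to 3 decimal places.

[0.594, 0.855]

Posterior: Beta(1+21, 1+7) = Beta(22, 8).
Equal-tailed 90% interval: the 0.05 and 0.95 quantiles of Beta(22, 8).
Posterior mean ≈ 0.733, SD ≈ 0.079; a Normal approximation gives roughly [0.603, 0.864].
Exact: F⁻¹(0.05) = 0.594; F⁻¹(0.95) = 0.855.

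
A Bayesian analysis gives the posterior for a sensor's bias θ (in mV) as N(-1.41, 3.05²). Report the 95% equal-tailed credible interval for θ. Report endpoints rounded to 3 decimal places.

[-7.388, 4.568]

The posterior is symmetric, so the 95% equal-tailed interval is θ = -1.41 ± z·3.05 with z = 1.960.
Half-width: 1.960 × 3.05 = 5.978.
-1.41 − 5.978 = -7.388; -1.41 + 5.978 = 4.568.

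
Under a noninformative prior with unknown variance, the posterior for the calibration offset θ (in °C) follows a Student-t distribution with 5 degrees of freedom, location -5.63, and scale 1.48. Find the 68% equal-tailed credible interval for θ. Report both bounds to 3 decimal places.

[-7.263, -3.997]

The t_5 distribution is symmetric; the 68% interval is -5.63 ± t·1.48 with t_{0.84,5} = 1.104.
Half-width: 1.104 × 1.48 = 1.633.
-5.63 − 1.633 = -7.263; -5.63 + 1.633 = -3.997.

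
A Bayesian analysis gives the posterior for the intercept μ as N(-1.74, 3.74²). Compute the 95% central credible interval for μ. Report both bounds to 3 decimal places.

The posterior is symmetric, so the 95% equal-tailed interval is μ = -1.74 ± z·3.74 with z = 1.960.
Half-width: 1.960 × 3.74 = 7.330.
-1.74 − 7.330 = -9.070; -1.74 + 7.330 = 5.590.

[-9.070, 5.590]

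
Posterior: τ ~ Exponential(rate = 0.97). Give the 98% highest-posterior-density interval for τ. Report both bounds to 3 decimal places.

The exponential density is strictly decreasing on [0, ∞), so the HPD interval is anchored at 0: [0, q] with P(τ ≤ q) = 0.98.
q = −ln(1 − 0.98) / 0.97 = 3.9120 / 0.97 = 4.033.

[0.000, 4.033]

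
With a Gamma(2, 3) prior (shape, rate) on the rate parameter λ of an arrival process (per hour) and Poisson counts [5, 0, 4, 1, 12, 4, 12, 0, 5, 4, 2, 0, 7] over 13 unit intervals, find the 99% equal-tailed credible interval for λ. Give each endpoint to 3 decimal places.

[2.516, 4.968]

Posterior: Gamma(2+56, 3+13) = Gamma(58, 16) (shape, rate).
Equal-tailed 99% interval: Gamma(58, 16) quantiles at 0.005 and 0.995.
Posterior mean ≈ 3.625, SD ≈ 0.476; a Normal approximation gives roughly [2.399, 4.851].
Exact: lower = 2.516; upper = 4.968.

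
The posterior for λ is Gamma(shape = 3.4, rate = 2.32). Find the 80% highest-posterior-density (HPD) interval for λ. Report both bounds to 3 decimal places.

The posterior is unimodal and skewed, so the HPD interval has equal density at both endpoints and is the shortest 80% interval.
Solving f(0.382) = f(2.188) with F(2.188) − F(0.382) = 0.80 gives [0.382, 2.188].
For comparison, the equal-tailed interval is [0.583, 2.531]; the HPD is narrower and shifted toward the mode.

[0.382, 2.188]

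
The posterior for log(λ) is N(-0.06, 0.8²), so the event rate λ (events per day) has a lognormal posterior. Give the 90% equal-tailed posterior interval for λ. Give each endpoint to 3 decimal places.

[0.253, 3.511]

On the log scale the 90% interval is -0.06 ± 1.645 × 0.8 = [-1.3759, 1.2559].
Exponentiate: [e^-1.3759, e^1.2559] = [0.253, 3.511].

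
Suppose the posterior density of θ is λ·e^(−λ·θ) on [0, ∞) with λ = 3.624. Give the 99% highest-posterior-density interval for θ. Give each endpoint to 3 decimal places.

[0.000, 1.271]

The exponential density is strictly decreasing on [0, ∞), so the HPD interval is anchored at 0: [0, q] with P(θ ≤ q) = 0.99.
q = −ln(1 − 0.99) / 3.624 = 4.6052 / 3.624 = 1.271.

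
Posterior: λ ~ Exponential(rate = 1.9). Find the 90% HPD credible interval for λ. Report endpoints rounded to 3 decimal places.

[0.000, 1.212]

The exponential density is strictly decreasing on [0, ∞), so the HPD interval is anchored at 0: [0, q] with P(λ ≤ q) = 0.90.
q = −ln(1 − 0.90) / 1.9 = 2.3026 / 1.9 = 1.212.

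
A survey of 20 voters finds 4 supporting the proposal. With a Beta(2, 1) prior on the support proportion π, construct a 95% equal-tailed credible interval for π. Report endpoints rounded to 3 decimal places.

Posterior: Beta(2+4, 1+16) = Beta(6, 17).
Equal-tailed 95% interval: the 0.025 and 0.975 quantiles of Beta(6, 17).
Posterior mean ≈ 0.261, SD ≈ 0.090; a Normal approximation gives roughly [0.085, 0.437].
Exact: F⁻¹(0.025) = 0.107; F⁻¹(0.975) = 0.454.

[0.107, 0.454]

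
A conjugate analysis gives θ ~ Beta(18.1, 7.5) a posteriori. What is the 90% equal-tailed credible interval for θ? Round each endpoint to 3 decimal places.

Posterior: Beta(18.1, 7.5).
Equal-tailed 90% interval: the 0.05 and 0.95 quantiles of Beta(18.1, 7.5).
Posterior mean ≈ 0.707, SD ≈ 0.088; a Normal approximation gives roughly [0.562, 0.852].
Exact: F⁻¹(0.05) = 0.553; F⁻¹(0.95) = 0.843.

[0.553, 0.843]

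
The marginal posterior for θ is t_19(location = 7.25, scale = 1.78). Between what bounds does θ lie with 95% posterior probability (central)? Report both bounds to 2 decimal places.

[3.52, 10.98]

The t_19 distribution is symmetric; the 95% interval is 7.25 ± t·1.78 with t_{0.975,19} = 2.093.
Half-width: 2.093 × 1.78 = 3.73.
7.25 − 3.73 = 3.52; 7.25 + 3.73 = 10.98.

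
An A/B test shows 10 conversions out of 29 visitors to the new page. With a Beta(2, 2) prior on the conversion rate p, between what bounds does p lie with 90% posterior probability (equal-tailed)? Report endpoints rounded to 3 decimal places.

[0.233, 0.504]

Posterior: Beta(2+10, 2+19) = Beta(12, 21).
Equal-tailed 90% interval: the 0.05 and 0.95 quantiles of Beta(12, 21).
Posterior mean ≈ 0.364, SD ≈ 0.082; a Normal approximation gives roughly [0.228, 0.499].
Exact: F⁻¹(0.05) = 0.233; F⁻¹(0.95) = 0.504.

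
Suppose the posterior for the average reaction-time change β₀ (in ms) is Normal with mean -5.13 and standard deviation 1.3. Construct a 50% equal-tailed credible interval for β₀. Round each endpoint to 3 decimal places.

The posterior is symmetric, so the 50% equal-tailed interval is β₀ = -5.13 ± z·1.3 with z = 0.674.
Half-width: 0.674 × 1.3 = 0.877.
-5.13 − 0.877 = -6.007; -5.13 + 0.877 = -4.253.

[-6.007, -4.253]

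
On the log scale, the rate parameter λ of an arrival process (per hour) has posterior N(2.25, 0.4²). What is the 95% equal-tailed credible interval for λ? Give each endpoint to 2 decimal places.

On the log scale the 95% interval is 2.25 ± 1.960 × 0.4 = [1.4660, 3.0340].
Exponentiate: [e^1.4660, e^3.0340] = [4.33, 20.78].

[4.33, 20.78]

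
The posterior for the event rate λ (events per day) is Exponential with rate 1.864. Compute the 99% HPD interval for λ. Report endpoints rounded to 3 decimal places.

The exponential density is strictly decreasing on [0, ∞), so the HPD interval is anchored at 0: [0, q] with P(λ ≤ q) = 0.99.
q = −ln(1 − 0.99) / 1.864 = 4.6052 / 1.864 = 2.471.

[0.000, 2.471]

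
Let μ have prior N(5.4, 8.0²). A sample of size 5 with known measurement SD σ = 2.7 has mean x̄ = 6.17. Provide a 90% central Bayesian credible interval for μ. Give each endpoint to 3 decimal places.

[4.189, 8.117]

Posterior precision = 1/8.0² + 5/2.7² = 0.0156 + 0.6859 = 0.7015, so posterior SD = 1.1940.
Posterior mean = (5.4/8.0² + 5·6.17/2.7²) / 0.7015 = 6.1528.
Interval: 6.1528 ± 1.645 × 1.1940 → [4.189, 8.117].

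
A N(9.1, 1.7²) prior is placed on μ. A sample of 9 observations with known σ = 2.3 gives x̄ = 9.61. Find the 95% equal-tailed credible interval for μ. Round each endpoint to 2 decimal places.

Posterior precision = 1/1.7² + 9/2.3² = 0.3460 + 1.7013 = 2.0473, so posterior SD = 0.6989.
Posterior mean = (9.1/1.7² + 9·9.61/2.3²) / 2.0473 = 9.5238.
Interval: 9.5238 ± 1.960 × 0.6989 → [8.15, 10.89].

[8.15, 10.89]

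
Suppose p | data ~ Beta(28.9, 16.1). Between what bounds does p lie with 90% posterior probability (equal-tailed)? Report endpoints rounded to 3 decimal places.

Posterior: Beta(28.9, 16.1).
Equal-tailed 90% interval: the 0.05 and 0.95 quantiles of Beta(28.9, 16.1).
Posterior mean ≈ 0.642, SD ≈ 0.071; a Normal approximation gives roughly [0.526, 0.758].
Exact: F⁻¹(0.05) = 0.522; F⁻¹(0.95) = 0.755.

[0.522, 0.755]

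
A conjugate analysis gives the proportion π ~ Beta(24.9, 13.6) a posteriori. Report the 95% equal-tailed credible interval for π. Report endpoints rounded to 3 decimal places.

Posterior: Beta(24.9, 13.6).
Equal-tailed 95% interval: the 0.025 and 0.975 quantiles of Beta(24.9, 13.6).
Posterior mean ≈ 0.647, SD ≈ 0.076; a Normal approximation gives roughly [0.498, 0.796].
Exact: F⁻¹(0.025) = 0.491; F⁻¹(0.975) = 0.788.

[0.491, 0.788]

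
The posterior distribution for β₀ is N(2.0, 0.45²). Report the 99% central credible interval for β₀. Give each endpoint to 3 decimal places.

The posterior is symmetric, so the 99% equal-tailed interval is β₀ = 2.0 ± z·0.45 with z = 2.576.
Half-width: 2.576 × 0.45 = 1.159.
2.0 − 1.159 = 0.841; 2.0 + 1.159 = 3.159.

[0.841, 3.159]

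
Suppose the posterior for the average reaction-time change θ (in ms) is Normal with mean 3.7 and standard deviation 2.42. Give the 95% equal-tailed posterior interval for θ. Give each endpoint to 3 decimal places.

[-1.043, 8.443]

The posterior is symmetric, so the 95% equal-tailed interval is θ = 3.7 ± z·2.42 with z = 1.960.
Half-width: 1.960 × 2.42 = 4.743.
3.7 − 4.743 = -1.043; 3.7 + 4.743 = 8.443.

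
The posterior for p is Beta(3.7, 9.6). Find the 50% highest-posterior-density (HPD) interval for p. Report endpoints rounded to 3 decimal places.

[0.165, 0.326]

The posterior is unimodal and skewed, so the HPD interval has equal density at both endpoints and is the shortest 50% interval.
Solving f(0.165) = f(0.326) with F(0.326) − F(0.165) = 0.50 gives [0.165, 0.326].
For comparison, the equal-tailed interval is [0.190, 0.355]; the HPD is narrower and shifted toward the mode.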